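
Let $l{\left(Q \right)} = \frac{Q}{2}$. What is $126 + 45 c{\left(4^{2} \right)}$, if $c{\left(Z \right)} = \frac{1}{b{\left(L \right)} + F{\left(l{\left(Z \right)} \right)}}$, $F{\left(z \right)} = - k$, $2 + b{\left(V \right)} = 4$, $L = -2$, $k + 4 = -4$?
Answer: $\frac{261}{2} \approx 130.5$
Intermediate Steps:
$k = -8$ ($k = -4 - 4 = -8$)
$l{\left(Q \right)} = \frac{Q}{2}$ ($l{\left(Q \right)} = Q \frac{1}{2} = \frac{Q}{2}$)
$b{\left(V \right)} = 2$ ($b{\left(V \right)} = -2 + 4 = 2$)
$F{\left(z \right)} = 8$ ($F{\left(z \right)} = \left(-1\right) \left(-8\right) = 8$)
$c{\left(Z \right)} = \frac{1}{10}$ ($c{\left(Z \right)} = \frac{1}{2 + 8} = \frac{1}{10}$)
$126 + 45 c{\left(4^{2} \right)} = 126 + 45 \cdot \frac{1}{10} = 126 + \frac{9}{2} = \frac{261}{2}$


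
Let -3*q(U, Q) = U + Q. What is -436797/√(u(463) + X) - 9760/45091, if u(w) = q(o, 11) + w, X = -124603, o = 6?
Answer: -9760/45091 + 436797*I*√1117311/372437 ≈ -0.21645 + 1239.7*I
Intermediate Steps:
q(U, Q) = -Q/3 - U/3 (q(U, Q) = -(U + Q)/3 = -(Q + U)/3 = -Q/3 - U/3)
u(w) = -17/3 + w (u(w) = (-⅓*11 - ⅓*6) + w = (-11/3 - 2) + w = -17/3 + w)
-436797/√(u(463) + X) - 9760/45091 = -436797/√((-17/3 + 463) - 124603) - 9760/45091 = -436797/√(1372/3 - 124603) - 9760*1/45091 = -436797*(-I*√1117311/372437) - 9760/45091 = -(-436797)*I*√1117311/372437 - 9760/45091 = 436797*I*√1117311/372437 - 9760/45091 = -9760/45091 + 436797*I*√1117311/372437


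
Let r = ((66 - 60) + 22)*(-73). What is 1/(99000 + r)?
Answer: 1/96956 ≈ 1.0314e-5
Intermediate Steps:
r = -2044 (r = (6 + 22)*(-73) = 28*(-73) = -2044)
1/(99000 + r) = 1/(99000 - 2044) = 1/96956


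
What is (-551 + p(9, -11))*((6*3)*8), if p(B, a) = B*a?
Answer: -93600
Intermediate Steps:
(-551 + p(9, -11))*((6*3)*8) = (-551 + 9*(-11))*((6*3)*8) = (-551 - 99)*(18*8) = -650*144 = -93600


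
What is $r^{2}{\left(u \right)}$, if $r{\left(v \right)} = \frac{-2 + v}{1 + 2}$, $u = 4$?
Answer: $\frac{4}{9} \approx 0.44444$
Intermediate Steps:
$r{\left(v \right)} = - \frac{2}{3} + \frac{v}{3}$ ($r{\left(v \right)} = \frac{-2 + v}{3} = \left(-2 + v\right) \frac{1}{3} = - \frac{2}{3} + \frac{v}{3}$)
$r^{2}{\left(u \right)} = \left(- \frac{2}{3} + \frac{1}{3} \cdot 4\right)^{2} = \left(- \frac{2}{3} + \frac{4}{3}\right)^{2} = \left(\frac{2}{3}\right)^{2} = \frac{4}{9}$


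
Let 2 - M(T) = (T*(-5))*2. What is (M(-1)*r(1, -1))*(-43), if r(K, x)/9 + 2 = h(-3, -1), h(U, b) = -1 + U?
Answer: -18576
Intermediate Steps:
r(K, x) = -54 (r(K, x) = -18 + 9*(-1 - 3) = -18 + 9*(-4) = -18 - 36 = -54)
M(T) = 2 + 10*T (M(T) = 2 - T*(-5)*2 = 2 - (-5*T)*2 = 2 - (-10)*T = 2 + 10*T)
(M(-1)*r(1, -1))*(-43) = ((2 + 10*(-1))*(-54))*(-43) = ((2 - 10)*(-54))*(-43) = -8*(-54)*(-43) = 432*(-43) = -18576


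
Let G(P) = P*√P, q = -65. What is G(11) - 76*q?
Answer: 4940 + 11*√11 ≈ 4976.5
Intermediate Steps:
G(P) = P^(3/2)
G(11) - 76*q = 11^(3/2) - 76*(-65) = 11*√11 + 4940 = 4940 + 11*√11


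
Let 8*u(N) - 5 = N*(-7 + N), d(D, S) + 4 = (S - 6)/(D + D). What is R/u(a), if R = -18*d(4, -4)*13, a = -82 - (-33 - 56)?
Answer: 9828/5 ≈ 1965.6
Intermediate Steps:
d(D, S) = -4 + (-6 + S)/(2*D) (d(D, S) = -4 + (S - 6)/(D + D) = -4 + (-6 + S)/((2*D)) = -4 + (-6 + S)*(1/(2*D)) = -4 + (-6 + S)/(2*D))
a = 7 (a = -82 - 1*(-89) = -82 + 89 = 7)
R = 2457/2 (R = -9*(-6 - 4 - 8*4)/4*13 = -9*(-6 - 4 - 32)/4*13 = -9*(-42)/4*13 = -18*(-21/4)*13 = (189/2)*13 = 2457/2 ≈ 1228.5)
u(N) = 5/8 + N*(-7 + N)/8 (u(N) = 5/8 + (N*(-7 + N))/8 = 5/8 + N*(-7 + N)/8)
R/u(a) = 2457/(2*(5/8 - 7/8*7 + (1/8)*7**2)) = 2457/(2*(5/8 - 49/8 + (1/8)*49)) = 2457/(2*(5/8 - 49/8 + 49/8)) = 2457/(2*(5/8)) = (2457/2)*(8/5) = 9828/5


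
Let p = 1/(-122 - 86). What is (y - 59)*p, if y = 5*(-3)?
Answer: 37/104 ≈ 0.35577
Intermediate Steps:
p = -1/208 (p = 1/(-208) = -1/208 ≈ -0.0048077)
y = -15
(y - 59)*p = (-15 - 59)*(-1/208) = -74*(-1/208) = 37/104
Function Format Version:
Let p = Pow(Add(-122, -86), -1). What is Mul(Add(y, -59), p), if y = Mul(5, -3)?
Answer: Rational(37, 104) ≈ 0.35577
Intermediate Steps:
p = Rational(-1, 208) (p = Pow(-208, -1) = Rational(-1, 208) ≈ -0.0048077)
y = -15
Mul(Add(y, -59), p) = Mul(Add(-15, -59), Rational(-1, 208)) = Mul(-74, Rational(-1, 208)) = Rational(37, 104)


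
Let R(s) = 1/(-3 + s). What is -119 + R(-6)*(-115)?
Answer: -956/9 ≈ -106.22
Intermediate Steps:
-119 + R(-6)*(-115) = -119 - 115/(-3 - 6) = -119 - 115/(-9) = -119 - ⅑*(-115) = -119 + 115/9 = -956/9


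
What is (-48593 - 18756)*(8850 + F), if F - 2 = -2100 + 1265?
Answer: -539936933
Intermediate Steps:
F = -833 (F = 2 + (-2100 + 1265) = 2 - 835 = -833)
(-48593 - 18756)*(8850 + F) = (-48593 - 18756)*(8850 - 833) = -67349*8017 = -539936933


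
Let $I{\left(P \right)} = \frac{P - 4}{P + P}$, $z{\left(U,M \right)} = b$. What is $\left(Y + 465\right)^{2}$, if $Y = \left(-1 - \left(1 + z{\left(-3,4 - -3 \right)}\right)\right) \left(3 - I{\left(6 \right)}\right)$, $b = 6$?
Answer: $\frac{1760929}{9} \approx 1.9566 \cdot 10^{5}$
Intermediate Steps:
$z{\left(U,M \right)} = 6$
$I{\left(P \right)} = \frac{-4 + P}{2 P}$
$Y = - \frac{68}{3}$ ($Y = \left(-1 - 7\right) \left(3 - \frac{-4 + 6}{2 \cdot 6}\right) = \left(-1 - 7\right) \left(3 - \frac{1}{2} \cdot \frac{1}{6} \cdot 2\right) = \left(-1 - 7\right) \left(3 - \frac{1}{6}\right) = - 8 \left(3 - \frac{1}{6}\right) = \left(-8\right) \frac{17}{6} = - \frac{68}{3} \approx -22.667$)
$\left(Y + 465\right)^{2} = \left(- \frac{68}{3} + 465\right)^{2} = \left(\frac{1327}{3}\right)^{2} = \frac{1760929}{9}$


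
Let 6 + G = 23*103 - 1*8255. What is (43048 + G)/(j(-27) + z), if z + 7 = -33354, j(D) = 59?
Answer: -18578/16651 ≈ -1.1157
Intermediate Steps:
z = -33361 (z = -7 - 33354 = -33361)
G = -5892 (G = -6 + (23*103 - 1*8255) = -6 + (2369 - 8255) = -6 - 5886 = -5892)
(43048 + G)/(j(-27) + z) = (43048 - 5892)/(59 - 33361) = 37156/(-33302) = 37156*(-1/33302) = -18578/16651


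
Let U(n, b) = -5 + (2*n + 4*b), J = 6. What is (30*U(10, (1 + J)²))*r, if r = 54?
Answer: 341820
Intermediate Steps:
U(n, b) = -5 + 2*n + 4*b
(30*U(10, (1 + J)²))*r = (30*(-5 + 2*10 + 4*(1 + 6)²))*54 = (30*(-5 + 20 + 4*7²))*54 = (30*(-5 + 20 + 4*49))*54 = (30*(-5 + 20 + 196))*54 = (30*211)*54 = 6330*54 = 341820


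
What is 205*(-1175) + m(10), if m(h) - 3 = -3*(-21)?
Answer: -240809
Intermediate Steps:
m(h) = 66 (m(h) = 3 - 3*(-21) = 3 + 63 = 66)
205*(-1175) + m(10) = 205*(-1175) + 66 = -240875 + 66 = -240809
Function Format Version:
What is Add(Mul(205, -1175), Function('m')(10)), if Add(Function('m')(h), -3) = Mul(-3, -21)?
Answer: -240809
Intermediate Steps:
Function('m')(h) = 66 (Function('m')(h) = Add(3, Mul(-3, -21)) = Add(3, 63) = 66)
Add(Mul(205, -1175), Function('m')(10)) = Add(Mul(205, -1175), 66) = Add(-240875, 66) = -240809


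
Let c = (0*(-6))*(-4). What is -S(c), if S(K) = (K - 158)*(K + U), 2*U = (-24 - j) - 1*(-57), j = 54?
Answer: -1659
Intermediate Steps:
U = -21/2 (U = ((-24 - 1*54) - 1*(-57))/2 = ((-24 - 54) + 57)/2 = (-78 + 57)/2 = (½)*(-21) = -21/2 ≈ -10.500)
c = 0 (c = 0*(-4) = 0)
S(K) = (-158 + K)*(-21/2 + K) (S(K) = (K - 158)*(K - 21/2) = (-158 + K)*(-21/2 + K))
-S(c) = -(1659 + 0² - 337/2*0) = -(1659 + 0 + 0) = -1*1659 = -1659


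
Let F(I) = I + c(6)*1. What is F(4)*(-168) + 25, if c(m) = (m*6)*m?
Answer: -36935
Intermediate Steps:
c(m) = 6*m² (c(m) = (6*m)*m = 6*m²)
F(I) = 216 + I (F(I) = I + (6*6²)*1 = I + (6*36)*1 = I + 216*1 = I + 216 = 216 + I)
F(4)*(-168) + 25 = (216 + 4)*(-168) + 25 = 220*(-168) + 25 = -36960 + 25 = -36935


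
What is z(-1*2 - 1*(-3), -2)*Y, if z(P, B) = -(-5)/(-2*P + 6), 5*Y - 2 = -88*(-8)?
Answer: 353/2 ≈ 176.50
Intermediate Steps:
Y = 706/5 (Y = 2/5 + (-88*(-8))/5 = 2/5 + (1/5)*704 = 2/5 + 704/5 = 706/5 ≈ 141.20)
z(P, B) = 5/(6 - 2*P) (z(P, B) = -(-5)/(6 - 2*P) = 5/(6 - 2*P))
z(-1*2 - 1*(-3), -2)*Y = -5/(-6 + 2*(-1*2 - 1*(-3)))*(706/5) = -5/(-6 + 2*(-2 + 3))*(706/5) = -5/(-6 + 2*1)*(706/5) = -5/(-6 + 2)*(706/5) = -5/(-4)*(706/5) = -5*(-1/4)*(706/5) = (5/4)*(706/5) = 353/2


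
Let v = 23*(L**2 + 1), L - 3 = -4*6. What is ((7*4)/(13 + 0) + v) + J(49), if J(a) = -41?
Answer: 131653/13 ≈ 10127.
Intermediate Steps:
L = -21 (L = 3 - 4*6 = 3 - 24 = -21)
v = 10166 (v = 23*((-21)**2 + 1) = 23*(441 + 1) = 23*442 = 10166)
((7*4)/(13 + 0) + v) + J(49) = ((7*4)/(13 + 0) + 10166) - 41 = (28/13 + 10166) - 41 = 132186/13 - 41 = 131653/13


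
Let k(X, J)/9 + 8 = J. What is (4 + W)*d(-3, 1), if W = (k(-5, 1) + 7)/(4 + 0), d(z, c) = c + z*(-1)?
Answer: -40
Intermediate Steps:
k(X, J) = -72 + 9*J
d(z, c) = c - z
W = -14 (W = ((-72 + 9*1) + 7)/(4 + 0) = ((-72 + 9) + 7)/4 = (-63 + 7)*(1/4) = -56*1/4 = -14)
(4 + W)*d(-3, 1) = (4 - 14)*(1 - 1*(-3)) = -10*(1 + 3) = -10*4 = -40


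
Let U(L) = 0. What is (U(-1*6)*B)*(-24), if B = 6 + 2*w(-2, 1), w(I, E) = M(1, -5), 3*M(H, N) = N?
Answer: 0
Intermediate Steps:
M(H, N) = N/3
w(I, E) = -5/3 (w(I, E) = (⅓)*(-5) = -5/3)
B = 8/3 (B = 6 + 2*(-5/3) = 6 - 10/3 = 8/3 ≈ 2.6667)
(U(-1*6)*B)*(-24) = (0*(8/3))*(-24) = 0*(-24) = 0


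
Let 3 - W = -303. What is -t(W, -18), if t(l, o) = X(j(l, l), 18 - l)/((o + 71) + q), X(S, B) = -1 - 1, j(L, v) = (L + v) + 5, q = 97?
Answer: 1/75 ≈ 0.013333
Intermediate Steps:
W = 306 (W = 3 - 1*(-303) = 3 + 303 = 306)
j(L, v) = 5 + L + v
X(S, B) = -2
t(l, o) = -2/(168 + o) (t(l, o) = -2/((o + 71) + 97) = -2/((71 + o) + 97) = -2/(168 + o))
-t(W, -18) = -(-2)/(168 - 18) = -(-2)/150 = -1*(-1/75) = 1/75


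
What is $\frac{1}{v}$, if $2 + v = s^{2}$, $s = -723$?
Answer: $\frac{1}{522727} \approx 1.913 \cdot 10^{-6}$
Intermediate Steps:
$v = 522727$ ($v = -2 + \left(-723\right)^{2} = -2 + 522729 = 522727$)
$\frac{1}{v} = \frac{1}{522727}$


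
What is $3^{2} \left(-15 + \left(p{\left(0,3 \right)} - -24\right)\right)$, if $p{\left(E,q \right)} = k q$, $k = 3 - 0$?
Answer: $162$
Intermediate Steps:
$k = 3$ ($k = 3 + 0 = 3$)
$p{\left(E,q \right)} = 3 q$
$3^{2} \left(-15 + \left(p{\left(0,3 \right)} - -24\right)\right) = 3^{2} \left(-15 + \left(3 \cdot 3 - -24\right)\right) = 9 \left(-15 + \left(9 + 24\right)\right) = 9 \left(-15 + 33\right) = 9 \cdot 18 = 162$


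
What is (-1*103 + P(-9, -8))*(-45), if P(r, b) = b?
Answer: 4995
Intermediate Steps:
(-1*103 + P(-9, -8))*(-45) = (-1*103 - 8)*(-45) = (-103 - 8)*(-45) = -111*(-45) = 4995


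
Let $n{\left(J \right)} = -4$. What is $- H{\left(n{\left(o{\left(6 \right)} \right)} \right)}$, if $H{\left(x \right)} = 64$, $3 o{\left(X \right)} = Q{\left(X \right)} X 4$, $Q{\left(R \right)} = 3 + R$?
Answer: $-64$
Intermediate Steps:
$o{\left(X \right)} = \frac{4 X \left(3 + X\right)}{3}$ ($o{\left(X \right)} = \frac{\left(3 + X\right) X 4}{3} = \frac{X \left(3 + X\right) 4}{3} = \frac{4 X \left(3 + X\right)}{3}$)
$- H{\left(n{\left(o{\left(6 \right)} \right)} \right)} = \left(-1\right) 64 = -64$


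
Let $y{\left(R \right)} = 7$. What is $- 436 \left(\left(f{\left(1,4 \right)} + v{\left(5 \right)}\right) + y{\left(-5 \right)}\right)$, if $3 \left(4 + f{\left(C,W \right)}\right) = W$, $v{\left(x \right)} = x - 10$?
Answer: $\frac{872}{3} \approx 290.67$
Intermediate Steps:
$v{\left(x \right)} = -10 + x$
$f{\left(C,W \right)} = -4 + \frac{W}{3}$
$- 436 \left(\left(f{\left(1,4 \right)} + v{\left(5 \right)}\right) + y{\left(-5 \right)}\right) = - 436 \left(\left(\left(-4 + \frac{1}{3} \cdot 4\right) + \left(-10 + 5\right)\right) + 7\right) = - 436 \left(\left(\left(-4 + \frac{4}{3}\right) - 5\right) + 7\right) = - 436 \left(\left(- \frac{8}{3} - 5\right) + 7\right) = - 436 \left(- \frac{23}{3} + 7\right) = \left(-436\right) \left(- \frac{2}{3}\right) = \frac{872}{3}$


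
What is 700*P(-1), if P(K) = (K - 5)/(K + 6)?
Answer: -840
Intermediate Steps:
P(K) = (-5 + K)/(6 + K)
700*P(-1) = 700*((-5 - 1)/(6 - 1)) = 700*(-6/5) = -840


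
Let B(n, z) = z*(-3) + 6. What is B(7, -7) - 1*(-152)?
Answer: 179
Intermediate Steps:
B(n, z) = 6 - 3*z (B(n, z) = -3*z + 6 = 6 - 3*z)
B(7, -7) - 1*(-152) = (6 - 3*(-7)) - 1*(-152) = (6 + 21) + 152 = 27 + 152 = 179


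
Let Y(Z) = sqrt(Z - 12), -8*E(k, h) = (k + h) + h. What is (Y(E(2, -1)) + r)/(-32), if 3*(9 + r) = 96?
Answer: -23/32 - I*sqrt(3)/16 ≈ -0.71875 - 0.10825*I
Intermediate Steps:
E(k, h) = -h/4 - k/8 (E(k, h) = -((k + h) + h)/8 = -((h + k) + h)/8 = -(k + 2*h)/8 = -h/4 - k/8)
Y(Z) = sqrt(-12 + Z)
r = 23 (r = -9 + (1/3)*96 = -9 + 32 = 23)
(Y(E(2, -1)) + r)/(-32) = (sqrt(-12 + (-1/4*(-1) - 1/8*2)) + 23)/(-32) = (sqrt(-12 + (1/4 - 1/4)) + 23)*(-1/32) = (sqrt(-12 + 0) + 23)*(-1/32) = (sqrt(-12) + 23)*(-1/32) = (2*I*sqrt(3) + 23)*(-1/32) = (23 + 2*I*sqrt(3))*(-1/32) = -23/32 - I*sqrt(3)/16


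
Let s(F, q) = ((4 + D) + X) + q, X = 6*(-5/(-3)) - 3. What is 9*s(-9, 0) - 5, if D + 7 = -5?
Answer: -14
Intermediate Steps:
D = -12 (D = -7 - 5 = -12)
X = 7 (X = 6*(-5*(-1/3)) - 3 = 6*(5/3) - 3 = 10 - 3 = 7)
s(F, q) = -1 + q (s(F, q) = ((4 - 12) + 7) + q = (-8 + 7) + q = -1 + q)
9*s(-9, 0) - 5 = 9*(-1 + 0) - 5 = 9*(-1) - 5 = -9 - 5 = -14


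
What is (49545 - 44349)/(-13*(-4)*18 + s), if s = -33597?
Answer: -1732/10887 ≈ -0.15909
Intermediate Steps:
(49545 - 44349)/(-13*(-4)*18 + s) = (49545 - 44349)/(-13*(-4)*18 - 33597) = 5196/(52*18 - 33597) = 5196/(936 - 33597) = 5196/(-32661) = 5196*(-1/32661) = -1732/10887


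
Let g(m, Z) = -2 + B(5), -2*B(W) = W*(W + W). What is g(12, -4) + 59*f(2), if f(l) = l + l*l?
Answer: 327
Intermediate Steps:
B(W) = -W² (B(W) = -W*(W + W)/2 = -W*2*W/2 = -W²)
g(m, Z) = -27 (g(m, Z) = -2 - 1*5² = -2 - 1*25 = -2 - 25 = -27)
f(l) = l + l²
g(12, -4) + 59*f(2) = -27 + 59*(2*(1 + 2)) = -27 + 59*(2*3) = -27 + 59*6 = -27 + 354 = 327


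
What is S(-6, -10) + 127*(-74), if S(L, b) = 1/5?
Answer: -46989/5 ≈ -9397.8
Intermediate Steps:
S(L, b) = ⅕
S(-6, -10) + 127*(-74) = ⅕ + 127*(-74) = ⅕ - 9398 = -46989/5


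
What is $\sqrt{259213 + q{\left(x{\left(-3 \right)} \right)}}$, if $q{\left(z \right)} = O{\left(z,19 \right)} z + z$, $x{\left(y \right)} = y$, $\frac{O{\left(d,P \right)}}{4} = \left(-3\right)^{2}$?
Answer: $\sqrt{259102} \approx 509.02$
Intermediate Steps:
$O{\left(d,P \right)} = 36$ ($O{\left(d,P \right)} = 4 \left(-3\right)^{2} = 4 \cdot 9 = 36$)
$q{\left(z \right)} = 37 z$ ($q{\left(z \right)} = 36 z + z = 37 z$)
$\sqrt{259213 + q{\left(x{\left(-3 \right)} \right)}} = \sqrt{259213 + 37 \left(-3\right)} = \sqrt{259213 - 111} = \sqrt{259102}$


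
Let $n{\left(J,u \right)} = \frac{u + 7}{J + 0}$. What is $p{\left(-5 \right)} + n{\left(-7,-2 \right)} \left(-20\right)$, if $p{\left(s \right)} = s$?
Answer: $\frac{65}{7} \approx 9.2857$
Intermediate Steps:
$n{\left(J,u \right)} = \frac{7 + u}{J}$
$p{\left(-5 \right)} + n{\left(-7,-2 \right)} \left(-20\right) = -5 + \frac{7 - 2}{-7} \left(-20\right) = -5 + \left(- \frac{1}{7}\right) 5 \left(-20\right) = -5 - - \frac{100}{7} = -5 + \frac{100}{7} = \frac{65}{7}$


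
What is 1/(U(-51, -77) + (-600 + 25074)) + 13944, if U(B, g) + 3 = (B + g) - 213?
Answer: 336468721/24130 ≈ 13944.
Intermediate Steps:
U(B, g) = -216 + B + g (U(B, g) = -3 + ((B + g) - 213) = -3 + (-213 + B + g) = -216 + B + g)
1/(U(-51, -77) + (-600 + 25074)) + 13944 = 1/((-216 - 51 - 77) + (-600 + 25074)) + 13944 = 1/(-344 + 24474) + 13944 = 1/24130 + 13944 = 336468721/24130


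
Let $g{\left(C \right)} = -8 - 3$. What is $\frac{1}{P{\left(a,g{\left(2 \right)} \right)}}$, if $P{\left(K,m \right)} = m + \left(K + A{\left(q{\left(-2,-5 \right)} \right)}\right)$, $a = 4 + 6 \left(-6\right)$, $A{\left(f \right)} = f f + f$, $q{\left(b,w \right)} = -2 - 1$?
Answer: $- \frac{1}{37} \approx -0.027027$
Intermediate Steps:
$q{\left(b,w \right)} = -3$
$A{\left(f \right)} = f + f^{2}$ ($A{\left(f \right)} = f^{2} + f = f + f^{2}$)
$g{\left(C \right)} = -11$
$a = -32$ ($a = 4 - 36 = -32$)
$P{\left(K,m \right)} = 6 + K + m$ ($P{\left(K,m \right)} = m + \left(K - 3 \left(1 - 3\right)\right) = m + \left(K - -6\right) = m + \left(K + 6\right) = m + \left(6 + K\right) = 6 + K + m$)
$\frac{1}{P{\left(a,g{\left(2 \right)} \right)}} = \frac{1}{6 - 32 - 11} = \frac{1}{-37} = - \frac{1}{37}$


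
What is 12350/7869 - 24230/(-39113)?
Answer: 673711420/307780197 ≈ 2.1889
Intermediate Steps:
12350/7869 - 24230/(-39113) = 12350*(1/7869) - 24230*(-1/39113) = 12350/7869 + 24230/39113 = 673711420/307780197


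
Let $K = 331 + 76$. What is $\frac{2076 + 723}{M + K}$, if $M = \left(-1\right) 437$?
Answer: $- \frac{933}{10} \approx -93.3$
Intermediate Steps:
$K = 407$
$M = -437$
$\frac{2076 + 723}{M + K} = \frac{2076 + 723}{-437 + 407} = \frac{2799}{-30} = 2799 \left(- \frac{1}{30}\right) = - \frac{933}{10}$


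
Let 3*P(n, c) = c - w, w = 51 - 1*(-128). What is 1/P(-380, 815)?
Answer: 1/212 ≈ 0.0047170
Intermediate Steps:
w = 179 (w = 51 + 128 = 179)
P(n, c) = -179/3 + c/3 (P(n, c) = (c - 1*179)/3 = (c - 179)/3 = (-179 + c)/3 = -179/3 + c/3)
1/P(-380, 815) = 1/(-179/3 + (⅓)*815) = 1/(-179/3 + 815/3) = 1/212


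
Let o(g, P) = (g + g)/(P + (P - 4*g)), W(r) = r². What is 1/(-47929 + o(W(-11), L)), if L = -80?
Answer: -322/15433259 ≈ -2.0864e-5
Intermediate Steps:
o(g, P) = 2*g/(-4*g + 2*P) (o(g, P) = (2*g)/(-4*g + 2*P) = 2*g/(-4*g + 2*P))
1/(-47929 + o(W(-11), L)) = 1/(-47929 + (-11)²/(-80 - 2*(-11)²)) = 1/(-47929 + 121/(-80 - 2*121)) = 1/(-47929 + 121/(-80 - 242)) = 1/(-47929 + 121/(-322)) = 1/(-47929 + 121*(-1/322)) = 1/(-47929 - 121/322) = 1/(-15433259/322) = -322/15433259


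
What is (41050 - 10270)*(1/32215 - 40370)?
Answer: -8005998343644/6443 ≈ -1.2426e+9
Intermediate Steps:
(41050 - 10270)*(1/32215 - 40370) = 30780*(1/32215 - 40370) = 30780*(-1300519549/32215) = -8005998343644/6443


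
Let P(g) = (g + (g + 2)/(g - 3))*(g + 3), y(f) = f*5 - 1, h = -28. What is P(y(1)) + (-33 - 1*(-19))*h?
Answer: 462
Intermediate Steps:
y(f) = -1 + 5*f (y(f) = 5*f - 1 = -1 + 5*f)
P(g) = (3 + g)*(g + (2 + g)/(-3 + g)) (P(g) = (g + (2 + g)/(-3 + g))*(3 + g) = (3 + g)*(g + (2 + g)/(-3 + g)))
P(y(1)) + (-33 - 1*(-19))*h = (6 + (-1 + 5*1)² + (-1 + 5*1)³ - 4*(-1 + 5*1))/(-3 + (-1 + 5*1)) + (-33 - 1*(-19))*(-28) = (6 + (-1 + 5)² + (-1 + 5)³ - 4*(-1 + 5))/(-3 + (-1 + 5)) + (-33 + 19)*(-28) = (6 + 4² + 4³ - 4*4)/(-3 + 4) - 14*(-28) = (6 + 16 + 64 - 16)/1 + 392 = 1*70 + 392 = 70 + 392 = 462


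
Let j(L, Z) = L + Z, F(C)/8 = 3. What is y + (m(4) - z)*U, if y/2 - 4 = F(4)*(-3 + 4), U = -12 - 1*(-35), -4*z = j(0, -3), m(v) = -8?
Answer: -581/4 ≈ -145.25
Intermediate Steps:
F(C) = 24 (F(C) = 8*3 = 24)
z = 3/4 (z = -(0 - 3)/4 = -1/4*(-3) = 3/4 ≈ 0.75000)
U = 23 (U = -12 + 35 = 23)
y = 56 (y = 8 + 2*(24*(-3 + 4)) = 8 + 2*(24*1) = 8 + 2*24 = 8 + 48 = 56)
y + (m(4) - z)*U = 56 + (-8 - 1*3/4)*23 = 56 + (-8 - 3/4)*23 = 56 - 35/4*23 = 56 - 805/4 = -581/4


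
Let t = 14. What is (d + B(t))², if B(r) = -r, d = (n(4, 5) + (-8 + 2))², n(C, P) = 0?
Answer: 484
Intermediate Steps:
d = 36 (d = (0 + (-8 + 2))² = (0 - 6)² = (-6)² = 36)
(d + B(t))² = (36 - 1*14)² = (36 - 14)² = 22² = 484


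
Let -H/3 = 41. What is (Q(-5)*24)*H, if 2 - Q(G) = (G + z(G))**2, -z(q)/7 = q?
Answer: 2650896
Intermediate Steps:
H = -123 (H = -3*41 = -123)
z(q) = -7*q
Q(G) = 2 - 36*G**2 (Q(G) = 2 - (G - 7*G)**2 = 2 - (-6*G)**2 = 2 - 36*G**2)
(Q(-5)*24)*H = ((2 - 36*(-5)**2)*24)*(-123) = ((2 - 36*25)*24)*(-123) = ((2 - 900)*24)*(-123) = -898*24*(-123) = -21552*(-123) = 2650896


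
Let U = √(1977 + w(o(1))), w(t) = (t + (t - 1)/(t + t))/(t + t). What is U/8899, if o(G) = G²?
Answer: √7910/17798 ≈ 0.0049971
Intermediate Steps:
w(t) = (t + (-1 + t)/(2*t))/(2*t) (w(t) = (t + (-1 + t)/((2*t)))/((2*t)) = (t + (-1 + t)*(1/(2*t)))*(1/(2*t)) = (t + (-1 + t)/(2*t))*(1/(2*t)) = (t + (-1 + t)/(2*t))/(2*t))
U = √7910/2 (U = √(1977 + (-1 + 1² + 2*(1²)²)/(4*(1²)²)) = √(1977 + (¼)*(-1 + 1 + 2*1²)/1²) = √(1977 + (¼)*1*(-1 + 1 + 2*1)) = √(1977 + (¼)*1*(-1 + 1 + 2)) = √(1977 + (¼)*1*2) = √(1977 + ½) = √(3955/2) = √7910/2 ≈ 44.469)
U/8899 = (√7910/2)/8899 = (√7910/2)*(1/8899) = √7910/17798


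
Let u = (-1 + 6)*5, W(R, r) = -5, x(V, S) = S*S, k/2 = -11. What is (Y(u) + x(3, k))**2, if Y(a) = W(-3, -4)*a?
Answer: 128881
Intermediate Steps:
k = -22 (k = 2*(-11) = -22)
x(V, S) = S**2
u = 25 (u = 5*5 = 25)
Y(a) = -5*a
(Y(u) + x(3, k))**2 = (-5*25 + (-22)**2)**2 = (-125 + 484)**2 = 359**2 = 128881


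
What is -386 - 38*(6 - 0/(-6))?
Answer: -614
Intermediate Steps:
-386 - 38*(6 - 0/(-6)) = -386 - 38*(6 - 0*(-1)/6) = -386 - 38*(6 - 1*0) = -386 - 38*(6 + 0) = -386 - 38*6 = -386 - 1*228 = -386 - 228 = -614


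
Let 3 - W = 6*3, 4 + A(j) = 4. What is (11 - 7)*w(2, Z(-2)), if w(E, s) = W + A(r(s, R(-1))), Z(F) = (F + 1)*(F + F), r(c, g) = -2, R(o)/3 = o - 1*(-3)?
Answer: -60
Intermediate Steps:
R(o) = 9 + 3*o (R(o) = 3*(o - 1*(-3)) = 3*(o + 3) = 3*(3 + o) = 9 + 3*o)
A(j) = 0 (A(j) = -4 + 4 = 0)
W = -15 (W = 3 - 6*3 = 3 - 1*18 = 3 - 18 = -15)
Z(F) = 2*F*(1 + F) (Z(F) = (1 + F)*(2*F) = 2*F*(1 + F))
w(E, s) = -15 (w(E, s) = -15 + 0 = -15)
(11 - 7)*w(2, Z(-2)) = (11 - 7)*(-15) = 4*(-15) = -60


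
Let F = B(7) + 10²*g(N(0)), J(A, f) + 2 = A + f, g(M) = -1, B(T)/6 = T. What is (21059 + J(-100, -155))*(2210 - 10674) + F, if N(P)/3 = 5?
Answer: -176068186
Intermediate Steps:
B(T) = 6*T
N(P) = 15 (N(P) = 3*5 = 15)
J(A, f) = -2 + A + f (J(A, f) = -2 + (A + f) = -2 + A + f)
F = -58 (F = 6*7 + 10²*(-1) = 42 + 100*(-1) = 42 - 100 = -58)
(21059 + J(-100, -155))*(2210 - 10674) + F = (21059 + (-2 - 100 - 155))*(2210 - 10674) - 58 = (21059 - 257)*(-8464) - 58 = 20802*(-8464) - 58 = -176068128 - 58 = -176068186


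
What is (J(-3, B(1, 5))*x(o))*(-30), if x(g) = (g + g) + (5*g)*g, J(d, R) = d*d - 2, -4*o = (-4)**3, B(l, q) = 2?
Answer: -275520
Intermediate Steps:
o = 16 (o = -1/4*(-4)**3 = -1/4*(-64) = 16)
J(d, R) = -2 + d**2 (J(d, R) = d**2 - 2 = -2 + d**2)
x(g) = 2*g + 5*g**2
(J(-3, B(1, 5))*x(o))*(-30) = ((-2 + (-3)**2)*(16*(2 + 5*16)))*(-30) = ((-2 + 9)*(16*(2 + 80)))*(-30) = (7*(16*82))*(-30) = (7*1312)*(-30) = 9184*(-30) = -275520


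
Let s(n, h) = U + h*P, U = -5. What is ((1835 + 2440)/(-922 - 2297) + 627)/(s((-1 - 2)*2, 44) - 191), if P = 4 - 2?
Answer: -37297/6438 ≈ -5.7933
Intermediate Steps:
P = 2
s(n, h) = -5 + 2*h (s(n, h) = -5 + h*2 = -5 + 2*h)
((1835 + 2440)/(-922 - 2297) + 627)/(s((-1 - 2)*2, 44) - 191) = ((1835 + 2440)/(-922 - 2297) + 627)/((-5 + 2*44) - 191) = (4275/(-3219) + 627)/((-5 + 88) - 191) = (4275*(-1/3219) + 627)/(83 - 191) = (-1425/1073 + 627)/(-108) = (671346/1073)*(-1/108) = -37297/6438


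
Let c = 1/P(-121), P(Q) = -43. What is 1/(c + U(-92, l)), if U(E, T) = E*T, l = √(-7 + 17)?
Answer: 43/156499359 - 170108*√10/156499359 ≈ -0.0034370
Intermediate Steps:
l = √10 ≈ 3.1623
c = -1/43 (c = 1/(-43) = -1/43 ≈ -0.023256)
1/(c + U(-92, l)) = 1/(-1/43 - 92*√10)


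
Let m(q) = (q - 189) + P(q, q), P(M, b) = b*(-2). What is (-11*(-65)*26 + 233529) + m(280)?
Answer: 251650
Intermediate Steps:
P(M, b) = -2*b
m(q) = -189 - q (m(q) = (q - 189) - 2*q = (-189 + q) - 2*q = -189 - q)
(-11*(-65)*26 + 233529) + m(280) = (-11*(-65)*26 + 233529) + (-189 - 1*280) = (715*26 + 233529) + (-189 - 280) = (18590 + 233529) - 469 = 252119 - 469 = 251650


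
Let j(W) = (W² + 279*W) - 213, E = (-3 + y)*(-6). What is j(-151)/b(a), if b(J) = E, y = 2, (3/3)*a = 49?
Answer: -19541/6 ≈ -3256.8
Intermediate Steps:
a = 49
E = 6 (E = (-3 + 2)*(-6) = -1*(-6) = 6)
j(W) = -213 + W² + 279*W
b(J) = 6
j(-151)/b(a) = (-213 + (-151)² + 279*(-151))/6 = (-213 + 22801 - 42129)*(⅙) = -19541*⅙ = -19541/6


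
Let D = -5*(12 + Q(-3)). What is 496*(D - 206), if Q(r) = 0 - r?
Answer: -139376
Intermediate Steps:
Q(r) = -r
D = -75 (D = -5*(12 - 1*(-3)) = -5*(12 + 3) = -5*15 = -75)
496*(D - 206) = 496*(-75 - 206) = 496*(-281) = -139376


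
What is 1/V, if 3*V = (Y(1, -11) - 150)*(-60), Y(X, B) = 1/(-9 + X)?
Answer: 2/6005 ≈ 0.00033306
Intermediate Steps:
V = 6005/2 (V = ((1/(-9 + 1) - 150)*(-60))/3 = ((1/(-8) - 150)*(-60))/3 = ((-⅛ - 150)*(-60))/3 = (-1201/8*(-60))/3 = (⅓)*(18015/2) = 6005/2 ≈ 3002.5)
1/V = 1/(6005/2) = 2/6005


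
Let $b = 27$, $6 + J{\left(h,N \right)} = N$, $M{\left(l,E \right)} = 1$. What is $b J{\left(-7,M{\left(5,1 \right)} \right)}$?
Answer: $-135$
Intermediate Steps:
$J{\left(h,N \right)} = -6 + N$
$b J{\left(-7,M{\left(5,1 \right)} \right)} = 27 \left(-6 + 1\right) = 27 \left(-5\right) = -135$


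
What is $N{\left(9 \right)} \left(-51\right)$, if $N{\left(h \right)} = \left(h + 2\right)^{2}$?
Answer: $-6171$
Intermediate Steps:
$N{\left(h \right)} = \left(2 + h\right)^{2}$
$N{\left(9 \right)} \left(-51\right) = \left(2 + 9\right)^{2} \left(-51\right) = 11^{2} \left(-51\right) = 121 \left(-51\right) = -6171$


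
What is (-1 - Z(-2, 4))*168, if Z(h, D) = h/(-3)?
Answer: -280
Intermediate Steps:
Z(h, D) = -h/3 (Z(h, D) = h*(-⅓) = -h/3)
(-1 - Z(-2, 4))*168 = (-1 - (-1)*(-2)/3)*168 = (-1 - 1*⅔)*168 = (-1 - ⅔)*168 = -5/3*168 = -280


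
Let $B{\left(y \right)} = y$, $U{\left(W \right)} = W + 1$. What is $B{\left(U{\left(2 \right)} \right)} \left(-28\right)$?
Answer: $-84$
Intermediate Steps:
$U{\left(W \right)} = 1 + W$
$B{\left(U{\left(2 \right)} \right)} \left(-28\right) = \left(1 + 2\right) \left(-28\right) = 3 \left(-28\right) = -84$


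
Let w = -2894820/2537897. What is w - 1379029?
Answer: -3499836456833/2537897 ≈ -1.3790e+6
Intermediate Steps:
w = -2894820/2537897 (w = -2894820*1/2537897 = -2894820/2537897 ≈ -1.1406)
w - 1379029 = -2894820/2537897 - 1379029 = -3499836456833/2537897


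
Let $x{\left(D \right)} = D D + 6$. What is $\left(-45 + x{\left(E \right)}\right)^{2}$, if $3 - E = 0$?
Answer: $900$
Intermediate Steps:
$E = 3$ ($E = 3 - 0 = 3 + 0 = 3$)
$x{\left(D \right)} = 6 + D^{2}$ ($x{\left(D \right)} = D^{2} + 6 = 6 + D^{2}$)
$\left(-45 + x{\left(E \right)}\right)^{2} = \left(-45 + \left(6 + 3^{2}\right)\right)^{2} = \left(-45 + \left(6 + 9\right)\right)^{2} = \left(-45 + 15\right)^{2} = \left(-30\right)^{2} = 900$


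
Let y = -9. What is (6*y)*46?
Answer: -2484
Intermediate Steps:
(6*y)*46 = (6*(-9))*46 = -54*46 = -2484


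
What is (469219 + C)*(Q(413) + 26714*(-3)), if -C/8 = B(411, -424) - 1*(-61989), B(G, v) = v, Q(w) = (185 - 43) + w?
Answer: 1854456687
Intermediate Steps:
Q(w) = 142 + w
C = -492520 (C = -8*(-424 - 1*(-61989)) = -8*(-424 + 61989) = -8*61565 = -492520)
(469219 + C)*(Q(413) + 26714*(-3)) = (469219 - 492520)*((142 + 413) + 26714*(-3)) = -23301*(555 - 80142) = -23301*(-79587) = 1854456687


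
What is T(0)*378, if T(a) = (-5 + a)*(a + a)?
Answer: 0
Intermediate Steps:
T(a) = 2*a*(-5 + a) (T(a) = (-5 + a)*(2*a) = 2*a*(-5 + a))
T(0)*378 = (2*0*(-5 + 0))*378 = (2*0*(-5))*378 = 0*378 = 0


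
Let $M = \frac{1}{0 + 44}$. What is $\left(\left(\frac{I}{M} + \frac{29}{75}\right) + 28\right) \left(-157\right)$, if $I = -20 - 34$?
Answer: $\frac{27643147}{75} \approx 3.6858 \cdot 10^{5}$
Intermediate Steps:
$I = -54$
$M = \frac{1}{44} \approx 0.022727$
$\left(\left(\frac{I}{M} + \frac{29}{75}\right) + 28\right) \left(-157\right) = \left(\left(- 54 \frac{1}{\frac{1}{44}} + \frac{29}{75}\right) + 28\right) \left(-157\right) = \left(\left(\left(-54\right) 44 + 29 \cdot \frac{1}{75}\right) + 28\right) \left(-157\right) = \left(\left(-2376 + \frac{29}{75}\right) + 28\right) \left(-157\right) = \left(- \frac{178171}{75} + 28\right) \left(-157\right) = \left(- \frac{176071}{75}\right) \left(-157\right) = \frac{27643147}{75}$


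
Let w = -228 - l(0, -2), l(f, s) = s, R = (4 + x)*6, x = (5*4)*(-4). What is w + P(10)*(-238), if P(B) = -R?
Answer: -108754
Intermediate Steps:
x = -80 (x = 20*(-4) = -80)
R = -456 (R = (4 - 80)*6 = -76*6 = -456)
P(B) = 456 (P(B) = -1*(-456) = 456)
w = -226 (w = -228 - 1*(-2) = -228 + 2 = -226)
w + P(10)*(-238) = -226 + 456*(-238) = -226 - 108528 = -108754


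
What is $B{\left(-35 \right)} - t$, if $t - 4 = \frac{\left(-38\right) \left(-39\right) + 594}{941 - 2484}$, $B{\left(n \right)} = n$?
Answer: $- \frac{58101}{1543} \approx -37.655$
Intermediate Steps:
$t = \frac{4096}{1543}$ ($t = 4 + \frac{\left(-38\right) \left(-39\right) + 594}{941 - 2484} = 4 + \frac{1482 + 594}{-1543} = 4 + 2076 \left(- \frac{1}{1543}\right) = 4 - \frac{2076}{1543} = \frac{4096}{1543} \approx 2.6546$)
$B{\left(-35 \right)} - t = -35 - \frac{4096}{1543} = - \frac{58101}{1543}$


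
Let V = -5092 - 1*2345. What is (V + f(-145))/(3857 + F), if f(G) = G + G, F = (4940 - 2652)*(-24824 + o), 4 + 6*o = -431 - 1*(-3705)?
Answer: 7727/55546495 ≈ 0.00013911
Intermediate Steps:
o = 545 (o = -⅔ + (-431 - 1*(-3705))/6 = -⅔ + (-431 + 3705)/6 = -⅔ + (⅙)*3274 = -⅔ + 1637/3 = 545)
F = -55550352 (F = (4940 - 2652)*(-24824 + 545) = 2288*(-24279) = -55550352)
f(G) = 2*G
V = -7437 (V = -5092 - 2345 = -7437)
(V + f(-145))/(3857 + F) = (-7437 + 2*(-145))/(3857 - 55550352) = (-7437 - 290)/(-55546495) = -7727*(-1/55546495) = 7727/55546495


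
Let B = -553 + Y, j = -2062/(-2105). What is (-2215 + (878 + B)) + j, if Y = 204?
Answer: -3546968/2105 ≈ -1685.0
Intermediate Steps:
j = 2062/2105 (j = -2062*(-1/2105) = 2062/2105 ≈ 0.97957)
B = -349 (B = -553 + 204 = -349)
(-2215 + (878 + B)) + j = (-2215 + (878 - 349)) + 2062/2105 = (-2215 + 529) + 2062/2105 = -1686 + 2062/2105 = -3546968/2105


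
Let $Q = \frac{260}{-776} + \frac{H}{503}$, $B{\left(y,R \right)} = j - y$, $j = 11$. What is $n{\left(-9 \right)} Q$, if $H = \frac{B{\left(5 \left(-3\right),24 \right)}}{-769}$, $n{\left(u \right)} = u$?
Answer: $\frac{226327491}{75040558} \approx 3.0161$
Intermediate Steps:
$B{\left(y,R \right)} = 11 - y$
$H = - \frac{26}{769}$ ($H = \frac{11 - 5 \left(-3\right)}{-769} = \left(11 - -15\right) \left(- \frac{1}{769}\right) = \left(11 + 15\right) \left(- \frac{1}{769}\right) = 26 \left(- \frac{1}{769}\right) = - \frac{26}{769} \approx -0.03381$)
$Q = - \frac{25147499}{75040558}$ ($Q = \frac{260}{-776} - \frac{26}{769 \cdot 503} = 260 \left(- \frac{1}{776}\right) - \frac{26}{386807} = - \frac{65}{194} - \frac{26}{386807} = - \frac{25147499}{75040558} \approx -0.33512$)
$n{\left(-9 \right)} Q = \left(-9\right) \left(- \frac{25147499}{75040558}\right) = \frac{226327491}{75040558}$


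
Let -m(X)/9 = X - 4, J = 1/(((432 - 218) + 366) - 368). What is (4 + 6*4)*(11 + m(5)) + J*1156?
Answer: 3257/53 ≈ 61.453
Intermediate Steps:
J = 1/212 (J = 1/((214 + 366) - 368) = 1/(580 - 368) = 1/212 ≈ 0.0047170)
m(X) = 36 - 9*X (m(X) = -9*(X - 4) = -9*(-4 + X) = 36 - 9*X)
(4 + 6*4)*(11 + m(5)) + J*1156 = (4 + 6*4)*(11 + (36 - 9*5)) + (1/212)*1156 = (4 + 24)*(11 + (36 - 45)) + 289/53 = 28*(11 - 9) + 289/53 = 28*2 + 289/53 = 56 + 289/53 = 3257/53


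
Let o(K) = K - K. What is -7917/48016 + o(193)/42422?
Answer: -7917/48016 ≈ -0.16488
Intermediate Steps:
o(K) = 0
-7917/48016 + o(193)/42422 = -7917/48016 + 0/42422 = -7917*1/48016 + 0*(1/42422) = -7917/48016 + 0 = -7917/48016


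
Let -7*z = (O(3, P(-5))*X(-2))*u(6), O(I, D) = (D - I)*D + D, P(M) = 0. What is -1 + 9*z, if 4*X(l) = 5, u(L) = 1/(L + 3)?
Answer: -1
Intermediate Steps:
u(L) = 1/(3 + L)
X(l) = 5/4 (X(l) = (¼)*5 = 5/4)
O(I, D) = D + D*(D - I) (O(I, D) = D*(D - I) + D = D + D*(D - I))
z = 0 (z = -(0*(1 + 0 - 1*3))*(5/4)/(7*(3 + 6)) = -(0*(1 + 0 - 3))*(5/4)/(7*9) = -(0*(-2))*(5/4)/(7*9) = -0*(5/4)/(7*9) = -0/9 = -⅐*0 = 0)
-1 + 9*z = -1 + 9*0 = -1 + 0 = -1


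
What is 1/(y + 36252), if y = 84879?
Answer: 1/121131 ≈ 8.2555e-6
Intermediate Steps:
1/(y + 36252) = 1/(84879 + 36252) = 1/121131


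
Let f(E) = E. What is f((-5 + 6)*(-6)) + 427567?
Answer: 427561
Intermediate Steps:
f((-5 + 6)*(-6)) + 427567 = (-5 + 6)*(-6) + 427567 = 1*(-6) + 427567 = -6 + 427567 = 427561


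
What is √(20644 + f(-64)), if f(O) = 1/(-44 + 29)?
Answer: √4644885/15 ≈ 143.68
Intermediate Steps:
f(O) = -1/15 (f(O) = 1/(-15) = -1/15)
√(20644 + f(-64)) = √(20644 - 1/15) = √(309659/15) = √4644885/15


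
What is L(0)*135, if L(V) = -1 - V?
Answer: -135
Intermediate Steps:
L(0)*135 = (-1 - 1*0)*135 = (-1 + 0)*135 = -1*135 = -135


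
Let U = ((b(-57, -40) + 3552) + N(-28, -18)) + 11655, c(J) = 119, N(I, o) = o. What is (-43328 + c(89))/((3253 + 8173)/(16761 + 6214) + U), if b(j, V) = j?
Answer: -992726775/347669126 ≈ -2.8554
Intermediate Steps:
U = 15132 (U = ((-57 + 3552) - 18) + 11655 = (3495 - 18) + 11655 = 3477 + 11655 = 15132)
(-43328 + c(89))/((3253 + 8173)/(16761 + 6214) + U) = (-43328 + 119)/((3253 + 8173)/(16761 + 6214) + 15132) = -43209/(11426/22975 + 15132) = -43209/347669126/22975 = -43209*22975/347669126 = -992726775/347669126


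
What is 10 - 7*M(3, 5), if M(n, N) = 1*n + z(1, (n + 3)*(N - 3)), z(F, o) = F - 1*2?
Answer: -4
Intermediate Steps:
z(F, o) = -2 + F (z(F, o) = F - 2 = -2 + F)
M(n, N) = -1 + n (M(n, N) = 1*n + (-2 + 1) = n - 1 = -1 + n)
10 - 7*M(3, 5) = 10 - 7*(-1 + 3) = 10 - 7*2 = 10 - 14 = -4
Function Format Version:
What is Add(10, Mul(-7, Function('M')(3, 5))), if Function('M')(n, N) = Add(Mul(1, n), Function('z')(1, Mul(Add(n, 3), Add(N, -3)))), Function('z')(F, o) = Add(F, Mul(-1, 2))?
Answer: -4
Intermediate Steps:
Function('z')(F, o) = Add(-2, F) (Function('z')(F, o) = Add(F, -2) = Add(-2, F))
Function('M')(n, N) = Add(-1, n) (Function('M')(n, N) = Add(Mul(1, n), Add(-2, 1)) = Add(n, -1) = Add(-1, n))
Add(10, Mul(-7, Function('M')(3, 5))) = Add(10, Mul(-7, Add(-1, 3))) = Add(10, Mul(-7, 2)) = Add(10, -14) = -4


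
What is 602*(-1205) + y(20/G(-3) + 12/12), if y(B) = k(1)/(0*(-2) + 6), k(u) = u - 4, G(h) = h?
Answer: -1450821/2 ≈ -7.2541e+5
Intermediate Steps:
k(u) = -4 + u
y(B) = -½ (y(B) = (-4 + 1)/(0*(-2) + 6) = -3/(0 + 6) = -3/6 = -3*⅙ = -½)
602*(-1205) + y(20/G(-3) + 12/12) = 602*(-1205) - ½ = -725410 - ½ = -1450821/2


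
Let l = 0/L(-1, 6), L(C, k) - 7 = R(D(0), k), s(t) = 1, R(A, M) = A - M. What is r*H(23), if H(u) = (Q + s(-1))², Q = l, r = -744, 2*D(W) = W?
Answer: -744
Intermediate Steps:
D(W) = W/2
L(C, k) = 7 - k (L(C, k) = 7 + ((½)*0 - k) = 7 + (0 - k) = 7 - k)
l = 0 (l = 0/(7 - 1*6) = 0/(7 - 6) = 0/1 = 0*1 = 0)
Q = 0
H(u) = 1 (H(u) = (0 + 1)² = 1² = 1)
r*H(23) = -744*1 = -744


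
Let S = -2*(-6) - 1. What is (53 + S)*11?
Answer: 704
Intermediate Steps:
S = 11 (S = 12 - 1 = 11)
(53 + S)*11 = (53 + 11)*11 = 64*11 = 704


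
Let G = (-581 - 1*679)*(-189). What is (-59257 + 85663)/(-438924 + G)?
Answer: -4401/33464 ≈ -0.13151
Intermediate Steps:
G = 238140 (G = (-581 - 679)*(-189) = -1260*(-189) = 238140)
(-59257 + 85663)/(-438924 + G) = (-59257 + 85663)/(-438924 + 238140) = 26406/(-200784) = 26406*(-1/200784) = -4401/33464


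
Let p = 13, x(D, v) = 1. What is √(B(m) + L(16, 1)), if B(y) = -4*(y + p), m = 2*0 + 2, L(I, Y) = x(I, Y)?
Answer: I*√59 ≈ 7.6811*I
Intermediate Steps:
L(I, Y) = 1
m = 2 (m = 0 + 2 = 2)
B(y) = -52 - 4*y (B(y) = -4*(y + 13) = -4*(13 + y) = -52 - 4*y)
√(B(m) + L(16, 1)) = √((-52 - 4*2) + 1) = √((-52 - 8) + 1) = √(-60 + 1) = √(-59) = I*√59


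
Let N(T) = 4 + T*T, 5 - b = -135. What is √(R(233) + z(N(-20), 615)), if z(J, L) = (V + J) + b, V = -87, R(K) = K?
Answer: √690 ≈ 26.268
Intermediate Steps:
b = 140 (b = 5 - 1*(-135) = 5 + 135 = 140)
N(T) = 4 + T²
z(J, L) = 53 + J (z(J, L) = (-87 + J) + 140 = 53 + J)
√(R(233) + z(N(-20), 615)) = √(233 + (53 + (4 + (-20)²))) = √(233 + (53 + (4 + 400))) = √(233 + (53 + 404)) = √(233 + 457) = √690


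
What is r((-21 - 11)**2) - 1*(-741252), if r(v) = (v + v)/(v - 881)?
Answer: 106001084/143 ≈ 7.4127e+5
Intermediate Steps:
r(v) = 2*v/(-881 + v) (r(v) = (2*v)/(-881 + v) = 2*v/(-881 + v))
r((-21 - 11)**2) - 1*(-741252) = 2*(-21 - 11)**2/(-881 + (-21 - 11)**2) - 1*(-741252) = 2*(-32)**2/(-881 + (-32)**2) + 741252 = 2*1024/(-881 + 1024) + 741252 = 2*1024/143 + 741252 = 2*1024*(1/143) + 741252 = 2048/143 + 741252 = 106001084/143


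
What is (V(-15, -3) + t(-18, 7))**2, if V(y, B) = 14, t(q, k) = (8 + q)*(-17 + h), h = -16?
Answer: 118336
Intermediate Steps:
t(q, k) = -264 - 33*q (t(q, k) = (8 + q)*(-17 - 16) = (8 + q)*(-33) = -264 - 33*q)
(V(-15, -3) + t(-18, 7))**2 = (14 + (-264 - 33*(-18)))**2 = (14 + (-264 + 594))**2 = (14 + 330)**2 = 344**2 = 118336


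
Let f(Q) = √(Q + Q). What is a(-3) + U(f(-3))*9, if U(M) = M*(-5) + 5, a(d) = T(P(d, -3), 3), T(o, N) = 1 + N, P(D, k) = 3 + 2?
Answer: 49 - 45*I*√6 ≈ 49.0 - 110.23*I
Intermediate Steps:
f(Q) = √2*√Q (f(Q) = √(2*Q) = √2*√Q)
P(D, k) = 5
a(d) = 4 (a(d) = 1 + 3 = 4)
U(M) = 5 - 5*M (U(M) = -5*M + 5 = 5 - 5*M)
a(-3) + U(f(-3))*9 = 4 + (5 - 5*√2*√(-3))*9 = 4 + (5 - 5*√2*I*√3)*9 = 4 + (5 - 5*I*√6)*9 = 4 + (45 - 45*I*√6) = 49 - 45*I*√6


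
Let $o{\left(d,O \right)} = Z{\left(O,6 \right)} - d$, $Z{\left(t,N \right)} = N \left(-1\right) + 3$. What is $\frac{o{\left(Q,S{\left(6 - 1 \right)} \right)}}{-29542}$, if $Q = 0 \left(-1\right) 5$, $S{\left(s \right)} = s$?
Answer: $\frac{3}{29542} \approx 0.00010155$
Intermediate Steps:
$Z{\left(t,N \right)} = 3 - N$ ($Z{\left(t,N \right)} = - N + 3 = 3 - N$)
$Q = 0$ ($Q = 0 \cdot 5 = 0$)
$o{\left(d,O \right)} = -3 - d$ ($o{\left(d,O \right)} = \left(3 - 6\right) - d = -3 - d$)
$\frac{o{\left(Q,S{\left(6 - 1 \right)} \right)}}{-29542} = \frac{-3 - 0}{-29542} = \left(-3 + 0\right) \left(- \frac{1}{29542}\right) = \left(-3\right) \left(- \frac{1}{29542}\right) = \frac{3}{29542}$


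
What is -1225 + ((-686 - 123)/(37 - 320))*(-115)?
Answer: -439710/283 ≈ -1553.7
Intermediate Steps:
-1225 + ((-686 - 123)/(37 - 320))*(-115) = -1225 - 809/(-283)*(-115) = -1225 - 809*(-1/283)*(-115) = -1225 + (809/283)*(-115) = -1225 - 93035/283 = -439710/283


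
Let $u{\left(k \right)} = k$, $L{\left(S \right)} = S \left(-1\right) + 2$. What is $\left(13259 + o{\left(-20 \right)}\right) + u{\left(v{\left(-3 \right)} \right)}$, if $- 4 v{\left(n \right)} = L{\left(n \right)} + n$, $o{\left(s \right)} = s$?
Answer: $\frac{26477}{2} \approx 13239.0$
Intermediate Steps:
$L{\left(S \right)} = 2 - S$ ($L{\left(S \right)} = - S + 2 = 2 - S$)
$v{\left(n \right)} = - \frac{1}{2}$ ($v{\left(n \right)} = - \frac{\left(2 - n\right) + n}{4} = \left(- \frac{1}{4}\right) 2 = - \frac{1}{2}$)
$\left(13259 + o{\left(-20 \right)}\right) + u{\left(v{\left(-3 \right)} \right)} = \left(13259 - 20\right) - \frac{1}{2} = 13239 - \frac{1}{2} = \frac{26477}{2}$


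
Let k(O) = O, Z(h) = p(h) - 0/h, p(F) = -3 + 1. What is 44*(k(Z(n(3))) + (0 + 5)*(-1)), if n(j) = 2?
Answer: -308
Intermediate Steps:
p(F) = -2
Z(h) = -2 (Z(h) = -2 - 0/h = -2 - 1*0 = -2 + 0 = -2)
44*(k(Z(n(3))) + (0 + 5)*(-1)) = 44*(-2 + (0 + 5)*(-1)) = 44*(-2 + 5*(-1)) = 44*(-2 - 5) = 44*(-7) = -308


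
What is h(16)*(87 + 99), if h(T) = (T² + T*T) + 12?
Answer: 97464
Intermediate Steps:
h(T) = 12 + 2*T² (h(T) = (T² + T²) + 12 = 2*T² + 12 = 12 + 2*T²)
h(16)*(87 + 99) = (12 + 2*16²)*(87 + 99) = (12 + 2*256)*186 = (12 + 512)*186 = 524*186 = 97464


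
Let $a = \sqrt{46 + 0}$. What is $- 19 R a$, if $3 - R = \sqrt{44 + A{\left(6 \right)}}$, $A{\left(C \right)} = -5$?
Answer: $19 \sqrt{46} \left(-3 + \sqrt{39}\right) \approx 418.16$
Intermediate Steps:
$a = \sqrt{46} \approx 6.7823$
$R = 3 - \sqrt{39}$ ($R = 3 - \sqrt{44 - 5} = 3 - \sqrt{39} \approx -3.245$)
$- 19 R a = - 19 \left(3 - \sqrt{39}\right) \sqrt{46} = \left(-57 + 19 \sqrt{39}\right) \sqrt{46} = \sqrt{46} \left(-57 + 19 \sqrt{39}\right)$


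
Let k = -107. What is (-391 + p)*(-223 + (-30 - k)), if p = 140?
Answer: 36646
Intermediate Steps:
(-391 + p)*(-223 + (-30 - k)) = (-391 + 140)*(-223 + (-30 - 1*(-107))) = -251*(-223 + (-30 + 107)) = -251*(-223 + 77) = -251*(-146) = 36646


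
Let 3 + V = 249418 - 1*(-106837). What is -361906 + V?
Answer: -5654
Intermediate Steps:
V = 356252 (V = -3 + (249418 - 1*(-106837)) = -3 + (249418 + 106837) = -3 + 356255 = 356252)
-361906 + V = -361906 + 356252 = -5654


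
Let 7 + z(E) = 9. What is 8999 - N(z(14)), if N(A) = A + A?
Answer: 8995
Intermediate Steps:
z(E) = 2 (z(E) = -7 + 9 = 2)
N(A) = 2*A
8999 - N(z(14)) = 8999 - 2*2 = 8999 - 1*4 = 8999 - 4 = 8995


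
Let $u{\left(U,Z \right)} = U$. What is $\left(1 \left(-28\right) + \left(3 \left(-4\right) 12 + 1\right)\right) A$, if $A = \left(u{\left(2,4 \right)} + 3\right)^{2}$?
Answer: $-4275$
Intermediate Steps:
$A = 25$ ($A = \left(2 + 3\right)^{2} = 5^{2} = 25$)
$\left(1 \left(-28\right) + \left(3 \left(-4\right) 12 + 1\right)\right) A = \left(1 \left(-28\right) + \left(3 \left(-4\right) 12 + 1\right)\right) 25 = \left(-28 + \left(\left(-12\right) 12 + 1\right)\right) 25 = \left(-28 + \left(-144 + 1\right)\right) 25 = \left(-28 - 143\right) 25 = \left(-171\right) 25 = -4275$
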